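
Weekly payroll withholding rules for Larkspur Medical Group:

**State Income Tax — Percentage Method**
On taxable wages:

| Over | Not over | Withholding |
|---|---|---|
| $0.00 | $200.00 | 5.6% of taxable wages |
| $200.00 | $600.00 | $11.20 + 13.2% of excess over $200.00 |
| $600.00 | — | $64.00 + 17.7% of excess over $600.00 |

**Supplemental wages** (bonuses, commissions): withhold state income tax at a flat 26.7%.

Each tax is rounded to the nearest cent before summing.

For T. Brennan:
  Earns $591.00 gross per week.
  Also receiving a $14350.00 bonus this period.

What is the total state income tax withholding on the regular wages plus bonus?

$3894.26

State Income Tax: taxable = $591.00
  $11.20 + 13.2% × ($591.00 − $200.00) = $11.20 + 13.2% × $391.00 = $62.81
Supplemental (26.7% flat on bonus): 26.7% × $14350.00 = $3831.45
Total state income tax: $62.81 + $3831.45 = $3894.26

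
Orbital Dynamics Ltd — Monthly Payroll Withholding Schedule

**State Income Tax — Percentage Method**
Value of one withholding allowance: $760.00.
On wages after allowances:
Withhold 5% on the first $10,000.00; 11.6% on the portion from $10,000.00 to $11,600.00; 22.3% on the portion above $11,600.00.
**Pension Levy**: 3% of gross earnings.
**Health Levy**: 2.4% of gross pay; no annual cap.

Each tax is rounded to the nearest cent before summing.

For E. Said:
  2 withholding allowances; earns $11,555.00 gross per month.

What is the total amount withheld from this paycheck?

$1,128.03

State Income Tax: taxable = $11,555.00 − 2×$760.00 = $10,035.00
  $500.00 + 11.6% × ($10,035.00 − $10,000.00) = $500.00 + 11.6% × $35.00 = $504.06
Pension Levy: 3% × $11,555.00 = $346.65
Health Levy: 2.4% × $11,555.00 = $277.32
Total: $504.06 + $346.65 + $277.32 = $1,128.03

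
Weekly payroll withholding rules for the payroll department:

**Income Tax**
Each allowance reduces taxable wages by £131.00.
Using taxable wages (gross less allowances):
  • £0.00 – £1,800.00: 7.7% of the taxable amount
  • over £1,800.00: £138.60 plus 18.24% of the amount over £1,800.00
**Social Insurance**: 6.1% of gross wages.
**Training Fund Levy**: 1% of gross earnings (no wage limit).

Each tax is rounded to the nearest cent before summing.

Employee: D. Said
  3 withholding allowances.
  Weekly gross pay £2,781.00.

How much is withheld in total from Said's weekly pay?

Income Tax: taxable = £2,781.00 − 3×£131.00 = £2,388.00
  £138.60 + 18.24% × (£2,388.00 − £1,800.00) = £138.60 + 18.24% × £588.00 = £245.85
Social Insurance: 6.1% × £2,781.00 = £169.64
Training Fund Levy: 1% × £2,781.00 = £27.81
Total: £245.85 + £169.64 + £27.81 = £443.30

£443.30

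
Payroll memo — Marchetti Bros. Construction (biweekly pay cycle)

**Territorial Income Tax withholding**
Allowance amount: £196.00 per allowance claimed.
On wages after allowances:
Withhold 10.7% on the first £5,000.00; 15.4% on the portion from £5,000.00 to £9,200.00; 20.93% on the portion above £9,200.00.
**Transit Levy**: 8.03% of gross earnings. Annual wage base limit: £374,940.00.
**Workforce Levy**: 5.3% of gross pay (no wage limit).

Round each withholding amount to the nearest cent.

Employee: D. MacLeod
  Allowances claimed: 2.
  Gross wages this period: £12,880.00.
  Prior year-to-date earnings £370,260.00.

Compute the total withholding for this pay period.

Territorial Income Tax: taxable = £12,880.00 − 2×£196.00 = £12,488.00
  £1,181.80 + 20.93% × (£12,488.00 − £9,200.00) = £1,181.80 + 20.93% × £3,288.00 = £1,869.98
Transit Levy: cap £374,940.00 − YTD £370,260.00 = £4,680.00 subject; 8.03% × £4,680.00 = £375.80
Workforce Levy: 5.3% × £12,880.00 = £682.64
Total: £1,869.98 + £375.80 + £682.64 = £2,928.42

£2,928.42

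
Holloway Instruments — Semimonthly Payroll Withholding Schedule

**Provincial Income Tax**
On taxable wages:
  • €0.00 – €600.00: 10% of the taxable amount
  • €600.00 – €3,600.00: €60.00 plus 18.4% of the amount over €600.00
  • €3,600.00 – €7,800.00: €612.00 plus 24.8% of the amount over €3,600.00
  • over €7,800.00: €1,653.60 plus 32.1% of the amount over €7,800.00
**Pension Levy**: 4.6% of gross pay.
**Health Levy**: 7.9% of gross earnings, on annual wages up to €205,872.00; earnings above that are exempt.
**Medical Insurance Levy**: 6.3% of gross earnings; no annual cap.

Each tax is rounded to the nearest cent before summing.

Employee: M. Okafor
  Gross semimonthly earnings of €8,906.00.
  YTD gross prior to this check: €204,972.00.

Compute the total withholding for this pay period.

Provincial Income Tax: taxable = €8,906.00
  €1,653.60 + 32.1% × (€8,906.00 − €7,800.00) = €1,653.60 + 32.1% × €1,106.00 = €2,008.63
Pension Levy: 4.6% × €8,906.00 = €409.68
Health Levy: cap €205,872.00 − YTD €204,972.00 = €900.00 subject; 7.9% × €900.00 = €71.10
Medical Insurance Levy: 6.3% × €8,906.00 = €561.08
Total: €2,008.63 + €409.68 + €71.10 + €561.08 = €3,050.49

€3,050.49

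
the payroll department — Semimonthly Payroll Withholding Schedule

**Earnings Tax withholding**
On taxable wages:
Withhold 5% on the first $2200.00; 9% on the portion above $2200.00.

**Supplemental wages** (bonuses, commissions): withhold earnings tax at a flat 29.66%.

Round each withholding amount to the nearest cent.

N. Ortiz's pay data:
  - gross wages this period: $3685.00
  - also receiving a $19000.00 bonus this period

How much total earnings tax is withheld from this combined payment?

Earnings Tax: taxable = $3685.00
  $110.00 + 9% × ($3685.00 − $2200.00) = $110.00 + 9% × $1485.00 = $243.65
Supplemental (29.66% flat on bonus): 29.66% × $19000.00 = $5635.40
Total earnings tax: $243.65 + $5635.40 = $5879.05

$5879.05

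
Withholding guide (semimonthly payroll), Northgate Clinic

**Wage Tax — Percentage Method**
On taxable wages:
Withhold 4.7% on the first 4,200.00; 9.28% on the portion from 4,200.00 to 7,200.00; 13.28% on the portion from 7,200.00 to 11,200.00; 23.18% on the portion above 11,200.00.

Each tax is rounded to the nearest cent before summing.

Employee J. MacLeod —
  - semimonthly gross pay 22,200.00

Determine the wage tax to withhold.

3,556.80

Wage Tax: taxable = 22,200.00
  1,007.00 + 23.18% × (22,200.00 − 11,200.00) = 1,007.00 + 23.18% × 11,000.00 = 3,556.80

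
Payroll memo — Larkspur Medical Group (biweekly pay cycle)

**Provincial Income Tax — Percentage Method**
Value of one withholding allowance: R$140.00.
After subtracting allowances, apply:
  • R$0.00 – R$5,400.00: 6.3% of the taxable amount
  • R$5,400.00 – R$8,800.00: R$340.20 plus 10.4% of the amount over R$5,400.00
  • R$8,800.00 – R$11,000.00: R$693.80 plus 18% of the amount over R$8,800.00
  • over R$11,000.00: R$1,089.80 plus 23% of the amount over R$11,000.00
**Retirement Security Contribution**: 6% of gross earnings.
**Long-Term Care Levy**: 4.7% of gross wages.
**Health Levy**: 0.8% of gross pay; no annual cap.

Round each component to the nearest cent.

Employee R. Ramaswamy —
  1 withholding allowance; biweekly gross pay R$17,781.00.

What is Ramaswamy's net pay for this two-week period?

Provincial Income Tax: taxable = R$17,781.00 − 1×R$140.00 = R$17,641.00
  R$1,089.80 + 23% × (R$17,641.00 − R$11,000.00) = R$1,089.80 + 23% × R$6,641.00 = R$2,617.23
Retirement Security Contribution: 6% × R$17,781.00 = R$1,066.86
Long-Term Care Levy: 4.7% × R$17,781.00 = R$835.71
Health Levy: 0.8% × R$17,781.00 = R$142.25
Total withheld: R$2,617.23 + R$1,066.86 + R$835.71 + R$142.25 = R$4,662.05
Net pay: R$17,781.00 − R$4,662.05 = R$13,118.95

R$13,118.95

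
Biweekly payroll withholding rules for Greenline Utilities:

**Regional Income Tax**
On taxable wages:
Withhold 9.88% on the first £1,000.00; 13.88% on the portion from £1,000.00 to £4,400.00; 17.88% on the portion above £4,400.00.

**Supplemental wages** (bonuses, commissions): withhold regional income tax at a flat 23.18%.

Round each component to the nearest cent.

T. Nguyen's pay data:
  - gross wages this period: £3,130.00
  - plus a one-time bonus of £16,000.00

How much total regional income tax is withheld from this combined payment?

£4,103.24

Regional Income Tax: taxable = £3,130.00
  £98.80 + 13.88% × (£3,130.00 − £1,000.00) = £98.80 + 13.88% × £2,130.00 = £394.44
Supplemental (23.18% flat on bonus): 23.18% × £16,000.00 = £3,708.80
Total regional income tax: £394.44 + £3,708.80 = £4,103.24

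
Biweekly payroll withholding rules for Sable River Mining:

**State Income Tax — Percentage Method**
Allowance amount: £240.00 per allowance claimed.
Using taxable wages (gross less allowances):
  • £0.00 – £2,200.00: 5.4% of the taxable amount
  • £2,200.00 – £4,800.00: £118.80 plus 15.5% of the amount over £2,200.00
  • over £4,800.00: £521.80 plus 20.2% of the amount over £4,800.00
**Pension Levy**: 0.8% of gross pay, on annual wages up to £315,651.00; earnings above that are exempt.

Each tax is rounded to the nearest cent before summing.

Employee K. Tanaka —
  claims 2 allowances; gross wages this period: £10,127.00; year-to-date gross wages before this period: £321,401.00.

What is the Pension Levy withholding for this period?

£0.00

Pension Levy: YTD £321,401.00 ≥ cap £315,651.00 → £0.00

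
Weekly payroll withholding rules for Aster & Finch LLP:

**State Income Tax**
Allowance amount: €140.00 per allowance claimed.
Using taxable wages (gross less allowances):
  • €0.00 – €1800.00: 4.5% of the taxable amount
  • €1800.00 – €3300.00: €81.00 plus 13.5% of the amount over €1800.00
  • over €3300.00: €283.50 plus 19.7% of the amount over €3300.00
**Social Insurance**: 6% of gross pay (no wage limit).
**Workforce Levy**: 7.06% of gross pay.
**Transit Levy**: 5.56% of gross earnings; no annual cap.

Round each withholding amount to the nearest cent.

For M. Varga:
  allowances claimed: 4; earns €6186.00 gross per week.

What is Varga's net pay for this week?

€4292.45

State Income Tax: taxable = €6186.00 − 4×€140.00 = €5626.00
  €283.50 + 19.7% × (€5626.00 − €3300.00) = €283.50 + 19.7% × €2326.00 = €741.72
Social Insurance: 6% × €6186.00 = €371.16
Workforce Levy: 7.06% × €6186.00 = €436.73
Transit Levy: 5.56% × €6186.00 = €343.94
Total withheld: €741.72 + €371.16 + €436.73 + €343.94 = €1893.55
Net pay: €6186.00 − €1893.55 = €4292.45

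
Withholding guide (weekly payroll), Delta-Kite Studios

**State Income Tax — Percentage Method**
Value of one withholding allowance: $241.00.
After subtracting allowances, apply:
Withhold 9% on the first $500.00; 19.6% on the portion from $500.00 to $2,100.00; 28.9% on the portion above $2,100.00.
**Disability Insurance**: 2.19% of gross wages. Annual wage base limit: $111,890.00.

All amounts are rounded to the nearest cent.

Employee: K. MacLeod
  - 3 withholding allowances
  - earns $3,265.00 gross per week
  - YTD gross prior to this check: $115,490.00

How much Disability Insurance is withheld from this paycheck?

Disability Insurance: YTD $115,490.00 ≥ cap $111,890.00 → $0.00

$0.00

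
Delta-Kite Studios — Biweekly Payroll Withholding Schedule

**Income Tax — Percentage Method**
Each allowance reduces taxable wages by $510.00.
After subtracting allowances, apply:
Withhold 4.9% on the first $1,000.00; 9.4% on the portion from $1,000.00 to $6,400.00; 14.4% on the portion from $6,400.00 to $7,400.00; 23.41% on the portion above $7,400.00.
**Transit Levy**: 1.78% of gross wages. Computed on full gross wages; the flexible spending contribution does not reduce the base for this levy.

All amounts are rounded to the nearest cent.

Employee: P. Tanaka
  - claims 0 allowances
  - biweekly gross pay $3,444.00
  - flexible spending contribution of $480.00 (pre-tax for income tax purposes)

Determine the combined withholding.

$294.92

Income Tax: taxable = $3,444.00 − $480.00 = $2,964.00
  $49.00 + 9.4% × ($2,964.00 − $1,000.00) = $49.00 + 9.4% × $1,964.00 = $233.62
Transit Levy: 1.78% × $3,444.00 = $61.30
Total: $233.62 + $61.30 = $294.92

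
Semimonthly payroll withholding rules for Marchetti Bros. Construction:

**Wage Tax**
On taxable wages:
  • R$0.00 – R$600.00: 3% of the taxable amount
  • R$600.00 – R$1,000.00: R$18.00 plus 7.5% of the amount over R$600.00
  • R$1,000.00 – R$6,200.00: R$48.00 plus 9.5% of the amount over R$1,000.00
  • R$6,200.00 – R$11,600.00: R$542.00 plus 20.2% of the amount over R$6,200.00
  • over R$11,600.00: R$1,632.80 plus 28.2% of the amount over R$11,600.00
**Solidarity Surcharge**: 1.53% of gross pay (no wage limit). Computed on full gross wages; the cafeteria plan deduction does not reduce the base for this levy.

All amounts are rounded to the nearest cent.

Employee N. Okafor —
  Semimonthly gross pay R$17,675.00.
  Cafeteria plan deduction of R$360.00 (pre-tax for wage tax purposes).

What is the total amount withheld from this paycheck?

R$3,514.86

Wage Tax: taxable = R$17,675.00 − R$360.00 = R$17,315.00
  R$1,632.80 + 28.2% × (R$17,315.00 − R$11,600.00) = R$1,632.80 + 28.2% × R$5,715.00 = R$3,244.43
Solidarity Surcharge: 1.53% × R$17,675.00 = R$270.43
Total: R$3,244.43 + R$270.43 = R$3,514.86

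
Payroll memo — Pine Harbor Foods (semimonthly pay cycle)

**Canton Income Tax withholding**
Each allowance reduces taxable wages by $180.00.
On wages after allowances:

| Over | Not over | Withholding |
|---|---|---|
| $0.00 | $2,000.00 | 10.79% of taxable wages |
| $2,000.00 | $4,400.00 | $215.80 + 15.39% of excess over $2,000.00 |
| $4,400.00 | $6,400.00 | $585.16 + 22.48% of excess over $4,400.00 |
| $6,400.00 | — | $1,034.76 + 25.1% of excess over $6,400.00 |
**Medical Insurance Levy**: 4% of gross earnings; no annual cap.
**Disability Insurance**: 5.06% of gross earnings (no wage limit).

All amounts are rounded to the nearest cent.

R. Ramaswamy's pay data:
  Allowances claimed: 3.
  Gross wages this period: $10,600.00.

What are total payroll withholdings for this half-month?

$2,913.78

Canton Income Tax: taxable = $10,600.00 − 3×$180.00 = $10,060.00
  $1,034.76 + 25.1% × ($10,060.00 − $6,400.00) = $1,034.76 + 25.1% × $3,660.00 = $1,953.42
Medical Insurance Levy: 4% × $10,600.00 = $424.00
Disability Insurance: 5.06% × $10,600.00 = $536.36
Total: $1,953.42 + $424.00 + $536.36 = $2,913.78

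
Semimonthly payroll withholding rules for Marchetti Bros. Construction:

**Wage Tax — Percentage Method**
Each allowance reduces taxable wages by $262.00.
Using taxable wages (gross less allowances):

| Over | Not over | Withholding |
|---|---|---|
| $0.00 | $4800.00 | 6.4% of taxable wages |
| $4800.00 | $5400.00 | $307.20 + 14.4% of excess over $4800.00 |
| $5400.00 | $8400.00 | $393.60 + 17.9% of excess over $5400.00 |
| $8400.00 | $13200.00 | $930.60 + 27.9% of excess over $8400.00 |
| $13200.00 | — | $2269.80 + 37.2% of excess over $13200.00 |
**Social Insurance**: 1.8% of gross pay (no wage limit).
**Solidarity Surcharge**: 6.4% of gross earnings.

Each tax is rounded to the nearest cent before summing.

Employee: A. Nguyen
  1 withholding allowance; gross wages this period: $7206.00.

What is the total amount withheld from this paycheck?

Wage Tax: taxable = $7206.00 − 1×$262.00 = $6944.00
  $393.60 + 17.9% × ($6944.00 − $5400.00) = $393.60 + 17.9% × $1544.00 = $669.98
Social Insurance: 1.8% × $7206.00 = $129.71
Solidarity Surcharge: 6.4% × $7206.00 = $461.18
Total: $669.98 + $129.71 + $461.18 = $1260.87

$1260.87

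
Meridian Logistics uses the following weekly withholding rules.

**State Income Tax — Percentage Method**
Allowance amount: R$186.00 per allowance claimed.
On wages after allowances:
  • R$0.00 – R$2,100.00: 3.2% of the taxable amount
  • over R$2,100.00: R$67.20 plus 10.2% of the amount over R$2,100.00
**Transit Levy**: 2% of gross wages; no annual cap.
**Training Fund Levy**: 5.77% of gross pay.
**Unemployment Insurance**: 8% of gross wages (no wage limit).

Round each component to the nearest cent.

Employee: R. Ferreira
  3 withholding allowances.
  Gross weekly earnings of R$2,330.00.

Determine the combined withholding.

R$424.14

State Income Tax: taxable = R$2,330.00 − 3×R$186.00 = R$1,772.00
  3.2% × R$1,772.00 = R$56.70
Transit Levy: 2% × R$2,330.00 = R$46.60
Training Fund Levy: 5.77% × R$2,330.00 = R$134.44
Unemployment Insurance: 8% × R$2,330.00 = R$186.40
Total: R$56.70 + R$46.60 + R$134.44 + R$186.40 = R$424.14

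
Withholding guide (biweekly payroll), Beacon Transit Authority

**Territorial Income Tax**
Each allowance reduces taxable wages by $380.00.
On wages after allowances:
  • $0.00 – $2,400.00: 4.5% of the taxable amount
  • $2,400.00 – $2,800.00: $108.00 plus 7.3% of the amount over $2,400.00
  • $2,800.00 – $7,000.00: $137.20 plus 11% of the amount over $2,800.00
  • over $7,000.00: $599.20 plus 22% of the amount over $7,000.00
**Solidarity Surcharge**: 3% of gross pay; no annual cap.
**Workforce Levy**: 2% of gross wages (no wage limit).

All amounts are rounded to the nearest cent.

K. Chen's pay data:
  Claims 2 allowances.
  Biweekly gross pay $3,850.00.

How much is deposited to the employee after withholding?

$3,488.40

Territorial Income Tax: taxable = $3,850.00 − 2×$380.00 = $3,090.00
  $137.20 + 11% × ($3,090.00 − $2,800.00) = $137.20 + 11% × $290.00 = $169.10
Solidarity Surcharge: 3% × $3,850.00 = $115.50
Workforce Levy: 2% × $3,850.00 = $77.00
Total withheld: $169.10 + $115.50 + $77.00 = $361.60
Net pay: $3,850.00 − $361.60 = $3,488.40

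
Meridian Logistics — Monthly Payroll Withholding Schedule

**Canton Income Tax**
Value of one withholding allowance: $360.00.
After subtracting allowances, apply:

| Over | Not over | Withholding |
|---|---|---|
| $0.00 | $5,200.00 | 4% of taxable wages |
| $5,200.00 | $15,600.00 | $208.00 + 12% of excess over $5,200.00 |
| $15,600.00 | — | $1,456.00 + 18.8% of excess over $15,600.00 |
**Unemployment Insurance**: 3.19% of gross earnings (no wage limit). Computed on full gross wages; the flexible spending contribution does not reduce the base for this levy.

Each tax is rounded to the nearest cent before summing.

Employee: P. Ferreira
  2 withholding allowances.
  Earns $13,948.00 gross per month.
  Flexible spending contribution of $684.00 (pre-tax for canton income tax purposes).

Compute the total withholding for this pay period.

$1,534.22

Canton Income Tax: taxable = $13,948.00 − $684.00 − 2×$360.00 = $12,544.00
  $208.00 + 12% × ($12,544.00 − $5,200.00) = $208.00 + 12% × $7,344.00 = $1,089.28
Unemployment Insurance: 3.19% × $13,948.00 = $444.94
Total: $1,089.28 + $444.94 = $1,534.22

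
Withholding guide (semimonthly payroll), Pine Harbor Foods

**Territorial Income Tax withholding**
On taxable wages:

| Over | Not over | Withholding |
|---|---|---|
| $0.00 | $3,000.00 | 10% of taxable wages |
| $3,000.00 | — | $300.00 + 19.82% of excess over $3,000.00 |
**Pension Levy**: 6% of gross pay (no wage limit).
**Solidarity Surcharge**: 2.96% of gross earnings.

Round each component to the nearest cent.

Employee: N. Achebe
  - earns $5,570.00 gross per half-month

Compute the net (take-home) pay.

$4,261.56

Territorial Income Tax: taxable = $5,570.00
  $300.00 + 19.82% × ($5,570.00 − $3,000.00) = $300.00 + 19.82% × $2,570.00 = $809.37
Pension Levy: 6% × $5,570.00 = $334.20
Solidarity Surcharge: 2.96% × $5,570.00 = $164.87
Total withheld: $809.37 + $334.20 + $164.87 = $1,308.44
Net pay: $5,570.00 − $1,308.44 = $4,261.56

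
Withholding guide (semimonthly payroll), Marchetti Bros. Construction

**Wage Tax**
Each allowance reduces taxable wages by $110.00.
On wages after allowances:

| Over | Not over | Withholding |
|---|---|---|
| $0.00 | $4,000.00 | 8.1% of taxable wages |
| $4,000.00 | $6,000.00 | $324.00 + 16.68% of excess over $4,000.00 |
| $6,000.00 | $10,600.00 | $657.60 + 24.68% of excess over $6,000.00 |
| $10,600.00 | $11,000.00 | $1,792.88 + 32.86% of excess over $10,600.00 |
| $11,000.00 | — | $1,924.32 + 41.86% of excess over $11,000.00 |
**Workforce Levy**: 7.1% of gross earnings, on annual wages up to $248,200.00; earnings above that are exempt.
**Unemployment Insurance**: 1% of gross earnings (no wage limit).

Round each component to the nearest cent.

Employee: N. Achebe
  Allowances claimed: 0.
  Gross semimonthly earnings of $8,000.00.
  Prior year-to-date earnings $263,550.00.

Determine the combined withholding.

Wage Tax: taxable = $8,000.00
  $657.60 + 24.68% × ($8,000.00 − $6,000.00) = $657.60 + 24.68% × $2,000.00 = $1,151.20
Workforce Levy: YTD $263,550.00 ≥ cap $248,200.00 → $0.00
Unemployment Insurance: 1% × $8,000.00 = $80.00
Total: $1,151.20 + $0.00 + $80.00 = $1,231.20

$1,231.20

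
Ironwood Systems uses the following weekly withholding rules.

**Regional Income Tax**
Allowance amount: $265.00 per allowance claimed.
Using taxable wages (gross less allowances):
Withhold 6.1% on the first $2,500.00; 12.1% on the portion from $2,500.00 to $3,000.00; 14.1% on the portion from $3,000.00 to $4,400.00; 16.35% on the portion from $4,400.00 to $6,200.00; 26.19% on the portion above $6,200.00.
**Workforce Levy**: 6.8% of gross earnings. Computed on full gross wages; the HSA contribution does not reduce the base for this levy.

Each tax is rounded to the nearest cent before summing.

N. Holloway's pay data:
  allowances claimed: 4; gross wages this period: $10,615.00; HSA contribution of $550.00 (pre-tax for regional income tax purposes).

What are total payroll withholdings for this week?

$2,161.15

Regional Income Tax: taxable = $10,615.00 − $550.00 − 4×$265.00 = $9,005.00
  $704.70 + 26.19% × ($9,005.00 − $6,200.00) = $704.70 + 26.19% × $2,805.00 = $1,439.33
Workforce Levy: 6.8% × $10,615.00 = $721.82
Total: $1,439.33 + $721.82 = $2,161.15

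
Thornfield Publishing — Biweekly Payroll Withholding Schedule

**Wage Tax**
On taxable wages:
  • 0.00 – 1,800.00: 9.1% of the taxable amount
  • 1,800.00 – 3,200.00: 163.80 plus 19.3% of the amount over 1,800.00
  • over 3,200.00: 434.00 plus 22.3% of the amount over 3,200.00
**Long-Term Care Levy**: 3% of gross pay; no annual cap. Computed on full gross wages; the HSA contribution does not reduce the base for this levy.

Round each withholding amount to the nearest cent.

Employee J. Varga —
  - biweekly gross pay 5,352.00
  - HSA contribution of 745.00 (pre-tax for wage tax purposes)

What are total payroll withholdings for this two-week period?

Wage Tax: taxable = 5,352.00 − 745.00 = 4,607.00
  434.00 + 22.3% × (4,607.00 − 3,200.00) = 434.00 + 22.3% × 1,407.00 = 747.76
Long-Term Care Levy: 3% × 5,352.00 = 160.56
Total: 747.76 + 160.56 = 908.32

908.32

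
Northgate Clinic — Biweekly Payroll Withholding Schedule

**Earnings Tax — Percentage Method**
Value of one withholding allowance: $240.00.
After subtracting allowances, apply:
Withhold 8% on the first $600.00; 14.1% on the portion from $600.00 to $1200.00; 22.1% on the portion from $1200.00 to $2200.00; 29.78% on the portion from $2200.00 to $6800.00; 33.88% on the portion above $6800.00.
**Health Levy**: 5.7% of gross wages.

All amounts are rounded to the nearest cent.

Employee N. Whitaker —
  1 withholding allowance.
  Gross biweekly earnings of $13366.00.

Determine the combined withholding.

Earnings Tax: taxable = $13366.00 − 1×$240.00 = $13126.00
  $1723.48 + 33.88% × ($13126.00 − $6800.00) = $1723.48 + 33.88% × $6326.00 = $3866.73
Health Levy: 5.7% × $13366.00 = $761.86
Total: $3866.73 + $761.86 = $4628.59

$4628.59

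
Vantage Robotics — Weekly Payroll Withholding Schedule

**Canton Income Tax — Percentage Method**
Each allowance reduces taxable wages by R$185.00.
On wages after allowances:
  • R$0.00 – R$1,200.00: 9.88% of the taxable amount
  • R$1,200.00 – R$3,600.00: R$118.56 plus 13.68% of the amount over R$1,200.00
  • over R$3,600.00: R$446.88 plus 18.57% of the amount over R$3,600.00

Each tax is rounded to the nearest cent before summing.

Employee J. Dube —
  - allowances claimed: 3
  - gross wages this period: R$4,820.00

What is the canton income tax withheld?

R$570.37

Canton Income Tax: taxable = R$4,820.00 − 3×R$185.00 = R$4,265.00
  R$446.88 + 18.57% × (R$4,265.00 − R$3,600.00) = R$446.88 + 18.57% × R$665.00 = R$570.37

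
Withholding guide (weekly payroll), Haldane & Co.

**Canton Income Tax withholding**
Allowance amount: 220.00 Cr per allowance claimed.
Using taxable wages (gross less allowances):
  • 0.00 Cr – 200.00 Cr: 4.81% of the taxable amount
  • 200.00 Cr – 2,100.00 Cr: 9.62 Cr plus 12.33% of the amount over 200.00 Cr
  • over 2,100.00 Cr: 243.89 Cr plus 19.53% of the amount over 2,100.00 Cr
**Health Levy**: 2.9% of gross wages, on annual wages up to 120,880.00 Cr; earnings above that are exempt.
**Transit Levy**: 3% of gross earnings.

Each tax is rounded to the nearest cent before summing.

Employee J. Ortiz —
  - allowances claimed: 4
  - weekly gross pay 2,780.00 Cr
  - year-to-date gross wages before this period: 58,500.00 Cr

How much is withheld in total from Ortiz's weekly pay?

Canton Income Tax: taxable = 2,780.00 Cr − 4×220.00 Cr = 1,900.00 Cr
  9.62 Cr + 12.33% × (1,900.00 Cr − 200.00 Cr) = 9.62 Cr + 12.33% × 1,700.00 Cr = 219.23 Cr
Health Levy: 2.9% × 2,780.00 Cr = 80.62 Cr
Transit Levy: 3% × 2,780.00 Cr = 83.40 Cr
Total: 219.23 Cr + 80.62 Cr + 83.40 Cr = 383.25 Cr

383.25 Cr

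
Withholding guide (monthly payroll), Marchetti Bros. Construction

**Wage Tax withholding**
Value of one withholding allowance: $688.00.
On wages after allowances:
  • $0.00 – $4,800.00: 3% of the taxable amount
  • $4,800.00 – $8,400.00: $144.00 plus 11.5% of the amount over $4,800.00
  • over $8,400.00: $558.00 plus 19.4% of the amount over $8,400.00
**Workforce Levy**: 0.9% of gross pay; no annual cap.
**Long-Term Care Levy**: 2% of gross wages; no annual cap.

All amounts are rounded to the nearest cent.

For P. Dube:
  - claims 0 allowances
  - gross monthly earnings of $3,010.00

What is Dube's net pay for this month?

Wage Tax: taxable = $3,010.00
  3% × $3,010.00 = $90.30
Workforce Levy: 0.9% × $3,010.00 = $27.09
Long-Term Care Levy: 2% × $3,010.00 = $60.20
Total withheld: $90.30 + $27.09 + $60.20 = $177.59
Net pay: $3,010.00 − $177.59 = $2,832.41

$2,832.41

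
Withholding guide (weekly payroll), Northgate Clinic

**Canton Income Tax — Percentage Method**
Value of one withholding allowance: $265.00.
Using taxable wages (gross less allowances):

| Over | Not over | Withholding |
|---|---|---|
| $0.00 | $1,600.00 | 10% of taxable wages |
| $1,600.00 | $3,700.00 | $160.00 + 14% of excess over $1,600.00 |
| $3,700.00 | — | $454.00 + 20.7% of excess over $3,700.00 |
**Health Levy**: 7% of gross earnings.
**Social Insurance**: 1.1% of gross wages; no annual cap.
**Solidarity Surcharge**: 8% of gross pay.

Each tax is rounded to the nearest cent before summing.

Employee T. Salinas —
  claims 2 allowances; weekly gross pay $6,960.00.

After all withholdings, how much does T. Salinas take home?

$4,820.33

Canton Income Tax: taxable = $6,960.00 − 2×$265.00 = $6,430.00
  $454.00 + 20.7% × ($6,430.00 − $3,700.00) = $454.00 + 20.7% × $2,730.00 = $1,019.11
Health Levy: 7% × $6,960.00 = $487.20
Social Insurance: 1.1% × $6,960.00 = $76.56
Solidarity Surcharge: 8% × $6,960.00 = $556.80
Total withheld: $1,019.11 + $487.20 + $76.56 + $556.80 = $2,139.67
Net pay: $6,960.00 − $2,139.67 = $4,820.33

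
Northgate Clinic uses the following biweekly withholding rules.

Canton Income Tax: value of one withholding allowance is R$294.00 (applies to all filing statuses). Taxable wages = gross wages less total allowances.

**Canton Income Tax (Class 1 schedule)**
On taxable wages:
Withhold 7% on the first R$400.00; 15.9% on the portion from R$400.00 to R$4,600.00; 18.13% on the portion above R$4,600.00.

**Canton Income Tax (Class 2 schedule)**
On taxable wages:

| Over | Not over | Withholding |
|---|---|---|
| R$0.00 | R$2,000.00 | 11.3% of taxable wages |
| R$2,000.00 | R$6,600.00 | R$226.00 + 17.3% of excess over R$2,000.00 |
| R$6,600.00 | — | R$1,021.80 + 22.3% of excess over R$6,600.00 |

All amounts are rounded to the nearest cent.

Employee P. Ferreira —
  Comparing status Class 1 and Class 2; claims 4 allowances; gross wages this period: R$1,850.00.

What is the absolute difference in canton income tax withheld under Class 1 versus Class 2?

R$4.59

Canton Income Tax (Class 1): taxable = R$1,850.00 − 4×R$294.00 = R$674.00
  R$28.00 + 15.9% × (R$674.00 − R$400.00) = R$28.00 + 15.9% × R$274.00 = R$71.57
Canton Income Tax (Class 2): taxable = R$1,850.00 − 4×R$294.00 = R$674.00
  11.3% × R$674.00 = R$76.16
Difference: |R$71.57 − R$76.16| = R$4.59 (higher under Class 2)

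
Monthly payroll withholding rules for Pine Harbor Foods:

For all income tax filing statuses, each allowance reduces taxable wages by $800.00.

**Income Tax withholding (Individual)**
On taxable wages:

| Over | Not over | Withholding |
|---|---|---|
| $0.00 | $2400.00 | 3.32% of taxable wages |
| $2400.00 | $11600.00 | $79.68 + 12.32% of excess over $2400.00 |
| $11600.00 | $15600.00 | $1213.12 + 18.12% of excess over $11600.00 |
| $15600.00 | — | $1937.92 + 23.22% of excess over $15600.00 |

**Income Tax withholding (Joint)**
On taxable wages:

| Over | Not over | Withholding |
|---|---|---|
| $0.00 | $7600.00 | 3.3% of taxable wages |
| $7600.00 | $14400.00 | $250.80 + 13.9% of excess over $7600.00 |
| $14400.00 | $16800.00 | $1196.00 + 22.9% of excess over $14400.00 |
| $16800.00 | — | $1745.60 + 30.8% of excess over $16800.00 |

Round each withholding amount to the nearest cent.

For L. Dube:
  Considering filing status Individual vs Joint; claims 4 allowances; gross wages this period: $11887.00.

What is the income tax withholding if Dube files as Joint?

$401.89

Income Tax (Joint): taxable = $11887.00 − 4×$800.00 = $8687.00
  $250.80 + 13.9% × ($8687.00 − $7600.00) = $250.80 + 13.9% × $1087.00 = $401.89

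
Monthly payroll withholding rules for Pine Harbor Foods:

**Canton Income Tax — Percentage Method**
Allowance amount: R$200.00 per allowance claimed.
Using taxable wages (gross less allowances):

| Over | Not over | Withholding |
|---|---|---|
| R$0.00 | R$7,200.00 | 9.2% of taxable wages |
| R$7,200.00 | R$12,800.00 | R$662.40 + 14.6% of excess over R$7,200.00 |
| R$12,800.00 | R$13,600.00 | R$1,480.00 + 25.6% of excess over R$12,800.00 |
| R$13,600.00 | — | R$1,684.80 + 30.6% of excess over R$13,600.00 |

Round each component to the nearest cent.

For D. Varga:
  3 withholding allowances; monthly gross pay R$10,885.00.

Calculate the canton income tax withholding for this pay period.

R$1,112.81

Canton Income Tax: taxable = R$10,885.00 − 3×R$200.00 = R$10,285.00
  R$662.40 + 14.6% × (R$10,285.00 − R$7,200.00) = R$662.40 + 14.6% × R$3,085.00 = R$1,112.81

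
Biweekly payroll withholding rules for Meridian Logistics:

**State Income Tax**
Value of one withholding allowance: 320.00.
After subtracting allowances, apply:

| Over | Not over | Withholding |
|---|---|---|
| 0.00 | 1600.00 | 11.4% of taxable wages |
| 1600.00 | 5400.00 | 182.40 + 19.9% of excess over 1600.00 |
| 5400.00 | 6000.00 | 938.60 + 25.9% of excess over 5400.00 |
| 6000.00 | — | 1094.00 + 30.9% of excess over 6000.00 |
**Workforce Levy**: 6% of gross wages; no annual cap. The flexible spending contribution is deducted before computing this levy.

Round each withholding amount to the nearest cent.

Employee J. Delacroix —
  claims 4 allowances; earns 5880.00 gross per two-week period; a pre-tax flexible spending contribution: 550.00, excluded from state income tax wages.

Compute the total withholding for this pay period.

State Income Tax: taxable = 5880.00 − 550.00 − 4×320.00 = 4050.00
  182.40 + 19.9% × (4050.00 − 1600.00) = 182.40 + 19.9% × 2450.00 = 669.95
Workforce Levy: 6% × 5330.00 = 319.80
Total: 669.95 + 319.80 = 989.75

989.75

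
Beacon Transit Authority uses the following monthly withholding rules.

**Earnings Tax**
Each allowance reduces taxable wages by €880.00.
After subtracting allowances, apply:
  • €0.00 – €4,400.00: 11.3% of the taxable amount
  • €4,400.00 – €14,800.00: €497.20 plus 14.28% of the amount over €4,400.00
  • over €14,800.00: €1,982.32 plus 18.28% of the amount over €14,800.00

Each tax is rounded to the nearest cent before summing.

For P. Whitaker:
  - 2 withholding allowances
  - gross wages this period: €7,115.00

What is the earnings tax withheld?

€633.57

Earnings Tax: taxable = €7,115.00 − 2×€880.00 = €5,355.00
  €497.20 + 14.28% × (€5,355.00 − €4,400.00) = €497.20 + 14.28% × €955.00 = €633.57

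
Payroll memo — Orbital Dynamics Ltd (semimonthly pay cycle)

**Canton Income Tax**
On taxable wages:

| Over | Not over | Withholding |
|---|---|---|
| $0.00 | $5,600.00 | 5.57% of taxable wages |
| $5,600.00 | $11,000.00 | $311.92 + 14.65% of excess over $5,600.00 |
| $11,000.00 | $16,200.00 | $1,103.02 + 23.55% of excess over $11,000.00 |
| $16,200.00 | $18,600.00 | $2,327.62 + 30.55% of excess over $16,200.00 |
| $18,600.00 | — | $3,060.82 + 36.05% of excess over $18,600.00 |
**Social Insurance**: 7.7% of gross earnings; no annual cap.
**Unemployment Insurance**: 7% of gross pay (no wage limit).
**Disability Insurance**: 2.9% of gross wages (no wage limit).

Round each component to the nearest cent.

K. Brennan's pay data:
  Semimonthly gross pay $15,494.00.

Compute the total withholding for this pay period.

Canton Income Tax: taxable = $15,494.00
  $1,103.02 + 23.55% × ($15,494.00 − $11,000.00) = $1,103.02 + 23.55% × $4,494.00 = $2,161.36
Social Insurance: 7.7% × $15,494.00 = $1,193.04
Unemployment Insurance: 7% × $15,494.00 = $1,084.58
Disability Insurance: 2.9% × $15,494.00 = $449.33
Total: $2,161.36 + $1,193.04 + $1,084.58 + $449.33 = $4,888.31

$4,888.31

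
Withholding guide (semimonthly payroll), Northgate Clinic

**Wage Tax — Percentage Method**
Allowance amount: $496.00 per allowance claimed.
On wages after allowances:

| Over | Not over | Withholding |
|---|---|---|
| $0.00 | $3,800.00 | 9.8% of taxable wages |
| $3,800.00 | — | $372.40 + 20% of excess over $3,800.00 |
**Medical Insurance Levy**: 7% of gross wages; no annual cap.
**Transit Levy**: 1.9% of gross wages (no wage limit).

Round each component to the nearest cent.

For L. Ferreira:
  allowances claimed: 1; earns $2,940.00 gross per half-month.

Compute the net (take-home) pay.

Wage Tax: taxable = $2,940.00 − 1×$496.00 = $2,444.00
  9.8% × $2,444.00 = $239.51
Medical Insurance Levy: 7% × $2,940.00 = $205.80
Transit Levy: 1.9% × $2,940.00 = $55.86
Total withheld: $239.51 + $205.80 + $55.86 = $501.17
Net pay: $2,940.00 − $501.17 = $2,438.83

$2,438.83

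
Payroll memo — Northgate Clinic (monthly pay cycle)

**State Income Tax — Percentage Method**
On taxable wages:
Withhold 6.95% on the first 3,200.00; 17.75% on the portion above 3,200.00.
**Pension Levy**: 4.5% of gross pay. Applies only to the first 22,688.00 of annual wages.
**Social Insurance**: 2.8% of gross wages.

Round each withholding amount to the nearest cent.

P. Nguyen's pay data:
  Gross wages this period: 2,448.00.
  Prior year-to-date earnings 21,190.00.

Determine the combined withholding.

306.09

State Income Tax: taxable = 2,448.00
  6.95% × 2,448.00 = 170.14
Pension Levy: cap 22,688.00 − YTD 21,190.00 = 1,498.00 subject; 4.5% × 1,498.00 = 67.41
Social Insurance: 2.8% × 2,448.00 = 68.54
Total: 170.14 + 67.41 + 68.54 = 306.09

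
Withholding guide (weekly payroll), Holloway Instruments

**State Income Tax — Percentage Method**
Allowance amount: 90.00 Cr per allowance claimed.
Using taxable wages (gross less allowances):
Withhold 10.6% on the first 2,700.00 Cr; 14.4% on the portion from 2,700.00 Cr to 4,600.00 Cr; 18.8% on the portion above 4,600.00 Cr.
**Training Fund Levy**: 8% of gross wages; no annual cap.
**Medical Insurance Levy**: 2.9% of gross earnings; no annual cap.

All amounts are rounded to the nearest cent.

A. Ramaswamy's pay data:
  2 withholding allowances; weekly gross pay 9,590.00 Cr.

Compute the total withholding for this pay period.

State Income Tax: taxable = 9,590.00 Cr − 2×90.00 Cr = 9,410.00 Cr
  559.80 Cr + 18.8% × (9,410.00 Cr − 4,600.00 Cr) = 559.80 Cr + 18.8% × 4,810.00 Cr = 1,464.08 Cr
Training Fund Levy: 8% × 9,590.00 Cr = 767.20 Cr
Medical Insurance Levy: 2.9% × 9,590.00 Cr = 278.11 Cr
Total: 1,464.08 Cr + 767.20 Cr + 278.11 Cr = 2,509.39 Cr

2,509.39 Cr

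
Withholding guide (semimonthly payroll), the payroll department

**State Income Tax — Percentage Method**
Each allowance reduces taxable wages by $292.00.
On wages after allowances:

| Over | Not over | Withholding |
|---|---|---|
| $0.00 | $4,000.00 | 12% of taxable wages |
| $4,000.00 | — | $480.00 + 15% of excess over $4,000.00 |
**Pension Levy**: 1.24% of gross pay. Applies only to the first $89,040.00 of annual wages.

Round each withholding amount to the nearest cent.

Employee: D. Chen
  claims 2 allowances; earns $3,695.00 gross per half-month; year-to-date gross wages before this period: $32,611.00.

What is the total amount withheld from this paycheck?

State Income Tax: taxable = $3,695.00 − 2×$292.00 = $3,111.00
  12% × $3,111.00 = $373.32
Pension Levy: 1.24% × $3,695.00 = $45.82
Total: $373.32 + $45.82 = $419.14

$419.14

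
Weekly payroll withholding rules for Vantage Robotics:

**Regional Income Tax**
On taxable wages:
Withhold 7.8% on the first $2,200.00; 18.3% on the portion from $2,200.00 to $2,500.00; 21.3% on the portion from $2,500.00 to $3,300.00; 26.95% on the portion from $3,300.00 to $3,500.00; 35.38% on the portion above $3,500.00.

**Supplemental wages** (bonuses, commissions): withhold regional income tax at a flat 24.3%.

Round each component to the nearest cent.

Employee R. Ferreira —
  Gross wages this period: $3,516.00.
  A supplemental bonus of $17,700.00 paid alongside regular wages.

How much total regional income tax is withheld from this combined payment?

Regional Income Tax: taxable = $3,516.00
  $450.80 + 35.38% × ($3,516.00 − $3,500.00) = $450.80 + 35.38% × $16.00 = $456.46
Supplemental (24.3% flat on bonus): 24.3% × $17,700.00 = $4,301.10
Total regional income tax: $456.46 + $4,301.10 = $4,757.56

$4,757.56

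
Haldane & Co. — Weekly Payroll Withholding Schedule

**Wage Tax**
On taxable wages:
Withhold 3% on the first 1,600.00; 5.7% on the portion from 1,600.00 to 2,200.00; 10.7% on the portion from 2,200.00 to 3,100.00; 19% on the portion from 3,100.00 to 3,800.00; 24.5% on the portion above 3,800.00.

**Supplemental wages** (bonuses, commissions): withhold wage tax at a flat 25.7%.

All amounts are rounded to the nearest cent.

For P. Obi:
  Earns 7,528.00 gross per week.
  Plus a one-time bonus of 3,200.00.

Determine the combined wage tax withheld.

Wage Tax: taxable = 7,528.00
  311.50 + 24.5% × (7,528.00 − 3,800.00) = 311.50 + 24.5% × 3,728.00 = 1,224.86
Supplemental (25.7% flat on bonus): 25.7% × 3,200.00 = 822.40
Total wage tax: 1,224.86 + 822.40 = 2,047.26

2,047.26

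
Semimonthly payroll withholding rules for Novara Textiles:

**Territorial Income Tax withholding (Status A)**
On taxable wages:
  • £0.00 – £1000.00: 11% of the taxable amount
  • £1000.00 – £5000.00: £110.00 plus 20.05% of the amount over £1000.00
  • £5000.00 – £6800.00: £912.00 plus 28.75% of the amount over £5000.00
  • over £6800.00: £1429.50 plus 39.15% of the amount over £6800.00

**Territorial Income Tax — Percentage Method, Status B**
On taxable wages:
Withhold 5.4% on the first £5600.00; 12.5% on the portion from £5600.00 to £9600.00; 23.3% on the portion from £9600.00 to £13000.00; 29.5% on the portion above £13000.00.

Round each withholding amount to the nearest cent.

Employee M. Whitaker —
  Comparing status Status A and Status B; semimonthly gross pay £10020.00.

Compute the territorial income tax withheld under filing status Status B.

£900.26

Territorial Income Tax (Status B): taxable = £10020.00
  £802.40 + 23.3% × (£10020.00 − £9600.00) = £802.40 + 23.3% × £420.00 = £900.26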